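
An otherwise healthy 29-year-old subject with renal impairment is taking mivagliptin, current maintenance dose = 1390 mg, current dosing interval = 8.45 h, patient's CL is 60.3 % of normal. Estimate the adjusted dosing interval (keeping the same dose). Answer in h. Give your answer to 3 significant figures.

14.0 h

To keep the same average steady-state level, dosing rate must scale with clearance.
CL ratio = 60.3 / 100 = 0.6030
New interval (same dose) = 8.45 / 0.6030 = 14.01 h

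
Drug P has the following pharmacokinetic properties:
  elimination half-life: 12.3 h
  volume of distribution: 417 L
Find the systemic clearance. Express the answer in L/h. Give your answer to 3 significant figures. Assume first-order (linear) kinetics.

k = ln2 / t½ = 0.693147 / 12.3 = 0.05635 h⁻¹
CL = k × Vd = 0.05635 × 417 = 23.50 L/h

23.5 L/h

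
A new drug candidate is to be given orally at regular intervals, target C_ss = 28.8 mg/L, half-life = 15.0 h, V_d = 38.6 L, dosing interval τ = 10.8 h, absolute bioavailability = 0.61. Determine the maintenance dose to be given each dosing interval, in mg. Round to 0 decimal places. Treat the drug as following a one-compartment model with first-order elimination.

k = ln2 / t½ = 0.693147 / 15.0 = 0.04621 h⁻¹
CL = k × Vd = 0.04621 × 38.6 = 1.784 L/h
At steady state, F × (Dose/τ) = Css × CL.
Dose = Css × CL × τ / F = 28.8 × 1.784 × 10.8 / 0.61 = 909.7 mg

910 mg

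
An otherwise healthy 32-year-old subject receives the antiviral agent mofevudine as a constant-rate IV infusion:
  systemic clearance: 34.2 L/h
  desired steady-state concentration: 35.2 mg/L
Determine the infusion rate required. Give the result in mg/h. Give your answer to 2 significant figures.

At steady state, infusion rate R₀ = Css × CL = 35.2 × 34.20 = 1204 mg/h

1200 mg/h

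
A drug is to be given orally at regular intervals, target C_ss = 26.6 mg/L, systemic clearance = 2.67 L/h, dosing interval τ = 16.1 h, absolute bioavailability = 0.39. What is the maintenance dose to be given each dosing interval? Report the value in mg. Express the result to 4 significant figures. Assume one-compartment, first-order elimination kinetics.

At steady state, F × (Dose/τ) = Css × CL.
Dose = Css × CL × τ / F = 26.6 × 2.670 × 16.1 / 0.39 = 2932 mg

2932 mg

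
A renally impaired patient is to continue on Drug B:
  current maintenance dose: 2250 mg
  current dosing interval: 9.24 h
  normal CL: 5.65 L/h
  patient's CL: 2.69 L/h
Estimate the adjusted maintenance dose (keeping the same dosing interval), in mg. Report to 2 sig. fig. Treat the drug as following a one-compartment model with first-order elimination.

1100 mg

To keep the same average steady-state level, dosing rate must scale with clearance.
CL ratio = 2.69 / 5.65 = 0.4761
New dose (same interval) = 2250 × 0.4761 = 1071 mg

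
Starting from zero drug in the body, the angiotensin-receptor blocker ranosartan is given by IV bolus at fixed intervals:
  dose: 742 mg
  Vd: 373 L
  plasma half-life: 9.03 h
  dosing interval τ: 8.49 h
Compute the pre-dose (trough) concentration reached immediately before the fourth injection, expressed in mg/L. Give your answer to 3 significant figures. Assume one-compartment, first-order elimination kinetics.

C₀ per dose = Dose / Vd = 742 / 373 = 1.989 mg/L
k = ln2 / t½ = 0.693147 / 9.03 = 0.07676 h⁻¹
Fraction remaining after one interval: r = e^(−kτ) = e^(−0.07676 × 8.49) = 0.5212
Before dose 4, 3 doses have been given (aged 1τ, 2τ, 3τ).
C_trough = C₀ × (r + r² + … + r^3) = C₀ × r(1−r^3)/(1−r)
        = 1.989 × 0.5212 × (1 − 0.1416) / (1 − 0.5212) = 1.859 mg/L

1.86 mg/L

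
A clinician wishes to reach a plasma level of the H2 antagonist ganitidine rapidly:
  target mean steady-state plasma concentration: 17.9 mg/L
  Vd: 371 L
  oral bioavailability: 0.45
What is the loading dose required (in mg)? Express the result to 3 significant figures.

14800 mg

LD = Css × Vd / F = 17.9 × 371 / 0.45 = 14760 mg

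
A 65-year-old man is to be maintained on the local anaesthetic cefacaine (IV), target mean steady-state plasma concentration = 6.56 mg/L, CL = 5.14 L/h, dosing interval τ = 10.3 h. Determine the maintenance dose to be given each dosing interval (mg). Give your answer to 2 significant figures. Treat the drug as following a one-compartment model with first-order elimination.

At steady state, Dose/τ = Css × CL.
Dose = Css × CL × τ = 6.56 × 5.140 × 10.3 = 347.3 mg

350 mg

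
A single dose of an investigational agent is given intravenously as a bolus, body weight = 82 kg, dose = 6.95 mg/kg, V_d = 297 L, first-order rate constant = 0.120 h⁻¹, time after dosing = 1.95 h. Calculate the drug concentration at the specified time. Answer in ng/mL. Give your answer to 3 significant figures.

Total dose = 6.95 × 82 = 569.9 mg
C₀ = Dose / Vd = 569.9 / 297 = 1.919 mg/L
C = C₀ · e^(−k·t) = 1.919 × e^(−0.1200 × 1.95)
  = 1.919 × 0.7914 = 1.519 mg/L
Convert: 1.519 mg/L × 1000 = 1519 ng/mL

1520 ng/mL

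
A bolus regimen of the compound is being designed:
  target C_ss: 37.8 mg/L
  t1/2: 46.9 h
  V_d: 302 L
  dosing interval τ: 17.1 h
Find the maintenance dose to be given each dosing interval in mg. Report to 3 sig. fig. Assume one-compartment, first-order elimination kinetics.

2890 mg

k = ln2 / t½ = 0.693147 / 46.9 = 0.01478 h⁻¹
CL = k × Vd = 0.01478 × 302 = 4.464 L/h
At steady state, Dose/τ = Css × CL.
Dose = Css × CL × τ = 37.8 × 4.464 × 17.1 = 2885 mg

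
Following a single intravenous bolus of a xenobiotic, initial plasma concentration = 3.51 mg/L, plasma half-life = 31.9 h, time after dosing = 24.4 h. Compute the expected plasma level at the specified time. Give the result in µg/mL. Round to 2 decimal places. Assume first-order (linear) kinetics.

k = ln2 / t½ = 0.693147 / 31.9 = 0.02173 h⁻¹
C = C₀ · e^(−k·t) = 3.510 × e^(−0.02173 × 24.4)
  = 3.510 × 0.5885 = 2.066 mg/L
(2.066 mg/L = 2.066 µg/mL)

2.07 µg/mL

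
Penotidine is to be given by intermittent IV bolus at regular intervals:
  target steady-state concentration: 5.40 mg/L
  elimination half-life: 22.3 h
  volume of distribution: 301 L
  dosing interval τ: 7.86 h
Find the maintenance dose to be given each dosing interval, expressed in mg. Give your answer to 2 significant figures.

400 mg

k = ln2 / t½ = 0.693147 / 22.3 = 0.03108 h⁻¹
CL = k × Vd = 0.03108 × 301 = 9.355 L/h
At steady state, Dose/τ = Css × CL.
Dose = Css × CL × τ = 5.40 × 9.355 × 7.86 = 397.1 mg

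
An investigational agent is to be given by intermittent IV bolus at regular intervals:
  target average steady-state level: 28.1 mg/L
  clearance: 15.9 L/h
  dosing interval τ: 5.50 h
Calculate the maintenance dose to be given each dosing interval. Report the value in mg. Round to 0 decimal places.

2457 mg

At steady state, Dose/τ = Css × CL.
Dose = Css × CL × τ = 28.1 × 15.90 × 5.50 = 2457 mg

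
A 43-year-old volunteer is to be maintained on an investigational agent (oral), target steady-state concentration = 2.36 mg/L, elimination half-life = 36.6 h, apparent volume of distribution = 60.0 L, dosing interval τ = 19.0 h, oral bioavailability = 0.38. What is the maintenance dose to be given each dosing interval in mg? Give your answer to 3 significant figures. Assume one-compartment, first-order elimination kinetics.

134 mg

k = ln2 / t½ = 0.693147 / 36.6 = 0.01894 h⁻¹
CL = k × Vd = 0.01894 × 60.0 = 1.136 L/h
At steady state, F × (Dose/τ) = Css × CL.
Dose = Css × CL × τ / F = 2.36 × 1.136 × 19.0 / 0.38 = 134.0 mg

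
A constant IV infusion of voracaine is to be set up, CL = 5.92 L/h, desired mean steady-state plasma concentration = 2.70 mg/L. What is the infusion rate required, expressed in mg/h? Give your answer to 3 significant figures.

At steady state, infusion rate R₀ = Css × CL = 2.70 × 5.920 = 15.98 mg/h

16.0 mg/h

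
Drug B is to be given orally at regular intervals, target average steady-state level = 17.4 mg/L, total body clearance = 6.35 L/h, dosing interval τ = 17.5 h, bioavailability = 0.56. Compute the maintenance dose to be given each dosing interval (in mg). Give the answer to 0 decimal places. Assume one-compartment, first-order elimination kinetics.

3453 mg

At steady state, F × (Dose/τ) = Css × CL.
Dose = Css × CL × τ / F = 17.4 × 6.350 × 17.5 / 0.56 = 3453 mg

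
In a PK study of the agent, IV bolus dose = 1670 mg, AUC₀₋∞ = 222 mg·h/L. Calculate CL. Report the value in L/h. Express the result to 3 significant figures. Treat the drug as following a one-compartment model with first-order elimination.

7.52 L/h

CL = Dose / AUC = 1670 / 222 = 7.523 L/h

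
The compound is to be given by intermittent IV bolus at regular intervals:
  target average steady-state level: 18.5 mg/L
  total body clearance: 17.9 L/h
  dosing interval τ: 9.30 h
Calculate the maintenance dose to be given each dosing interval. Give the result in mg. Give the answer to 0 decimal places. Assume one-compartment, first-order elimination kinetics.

3080 mg

At steady state, Dose/τ = Css × CL.
Dose = Css × CL × τ = 18.5 × 17.90 × 9.30 = 3080 mg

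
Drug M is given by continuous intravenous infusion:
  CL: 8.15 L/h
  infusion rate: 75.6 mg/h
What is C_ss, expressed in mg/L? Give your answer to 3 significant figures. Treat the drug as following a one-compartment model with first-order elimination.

At steady state Css = R₀ / CL = 75.6 / 8.150 = 9.276 mg/L

9.28 mg/L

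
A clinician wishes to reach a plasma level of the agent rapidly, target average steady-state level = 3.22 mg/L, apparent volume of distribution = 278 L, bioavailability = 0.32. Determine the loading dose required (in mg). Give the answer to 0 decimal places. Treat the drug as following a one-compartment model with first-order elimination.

2797 mg

LD = Css × Vd / F = 3.22 × 278 / 0.32 = 2797 mg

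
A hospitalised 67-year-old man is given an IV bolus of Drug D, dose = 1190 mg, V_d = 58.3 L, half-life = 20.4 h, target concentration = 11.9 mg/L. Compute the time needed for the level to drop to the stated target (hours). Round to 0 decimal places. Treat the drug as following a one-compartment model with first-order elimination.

16 h

C₀ = Dose / Vd = 1190 / 58.3 = 20.41 mg/L
k = ln2 / t½ = 0.693147 / 20.4 = 0.03398 h⁻¹
t = ln(C₀ / C) / k = ln(20.41 / 11.9) / 0.03398
  = ln(1.715) / 0.03398 = 0.5394 / 0.03398 = 15.87 h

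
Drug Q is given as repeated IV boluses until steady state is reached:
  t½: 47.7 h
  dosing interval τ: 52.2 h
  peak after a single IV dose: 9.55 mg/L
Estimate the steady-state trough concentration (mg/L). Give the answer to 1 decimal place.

k = ln2 / t½ = 0.693147 / 47.7 = 0.01453 h⁻¹
e^(−kτ) = e^(−0.01453 × 52.2) = 0.4684
Accumulation ratio R = 1 / (1 − e^(−kτ)) = 1 / (1 − 0.4684) = 1.881
Steady-state trough = C₀ × R × e^(−kτ) = 9.55 × 1.881 × 0.4684 = 8.414 mg/L

8.4 mg/L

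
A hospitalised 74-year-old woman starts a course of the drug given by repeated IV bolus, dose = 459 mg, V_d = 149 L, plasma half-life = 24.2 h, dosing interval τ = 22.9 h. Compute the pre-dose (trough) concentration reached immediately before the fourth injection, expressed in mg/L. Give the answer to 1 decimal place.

2.9 mg/L

C₀ per dose = Dose / Vd = 459 / 149 = 3.081 mg/L
k = ln2 / t½ = 0.693147 / 24.2 = 0.02864 h⁻¹
Fraction remaining after one interval: r = e^(−kτ) = e^(−0.02864 × 22.9) = 0.5190
Before dose 4, 3 doses have been given (aged 1τ, 2τ, 3τ).
C_trough = C₀ × (r + r² + … + r^3) = C₀ × r(1−r^3)/(1−r)
        = 3.081 × 0.5190 × (1 − 0.1398) / (1 − 0.5190) = 2.860 mg/L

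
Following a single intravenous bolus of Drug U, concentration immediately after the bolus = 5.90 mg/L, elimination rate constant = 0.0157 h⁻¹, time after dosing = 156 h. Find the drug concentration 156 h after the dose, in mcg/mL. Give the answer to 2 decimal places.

C = C₀ · e^(−k·t) = 5.900 × e^(−0.01570 × 156)
  = 5.900 × 0.08636 = 0.5095 mg/L
(0.5095 mg/L = 0.5095 mcg/mL)

0.51 mcg/mL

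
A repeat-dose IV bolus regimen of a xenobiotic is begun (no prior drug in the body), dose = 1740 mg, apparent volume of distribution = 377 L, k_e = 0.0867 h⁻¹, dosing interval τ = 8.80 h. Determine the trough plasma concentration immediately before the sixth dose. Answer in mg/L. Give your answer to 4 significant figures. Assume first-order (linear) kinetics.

3.943 mg/L

C₀ per dose = Dose / Vd = 1740 / 377 = 4.615 mg/L
Fraction remaining after one interval: r = e^(−kτ) = e^(−0.08670 × 8.80) = 0.4663
Before dose 6, 5 doses have been given (aged 1τ, 2τ, 3τ, 4τ, 5τ).
C_trough = C₀ × (r + r² + … + r^5) = C₀ × r(1−r^5)/(1−r)
        = 4.615 × 0.4663 × (1 − 0.02205) / (1 − 0.4663) = 3.943 mg/L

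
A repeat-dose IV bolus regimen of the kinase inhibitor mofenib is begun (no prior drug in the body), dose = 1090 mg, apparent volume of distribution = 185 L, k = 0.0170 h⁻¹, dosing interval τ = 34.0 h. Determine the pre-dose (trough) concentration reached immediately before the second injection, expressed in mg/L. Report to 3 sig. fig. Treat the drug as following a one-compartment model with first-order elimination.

C₀ per dose = Dose / Vd = 1090 / 185 = 5.892 mg/L
Fraction remaining after one interval: r = e^(−kτ) = e^(−0.01700 × 34.0) = 0.5610
Before dose 2, 1 dose has been given (aged 1τ).
C_trough = C₀ × r = 5.892 × 0.5610 = 3.305 mg/L

3.31 mg/L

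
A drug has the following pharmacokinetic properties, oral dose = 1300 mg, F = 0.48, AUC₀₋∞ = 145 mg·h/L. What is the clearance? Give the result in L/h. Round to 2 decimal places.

4.30 L/h

CL = F·Dose / AUC = 0.48 × 1300 / 145 = 4.303 L/h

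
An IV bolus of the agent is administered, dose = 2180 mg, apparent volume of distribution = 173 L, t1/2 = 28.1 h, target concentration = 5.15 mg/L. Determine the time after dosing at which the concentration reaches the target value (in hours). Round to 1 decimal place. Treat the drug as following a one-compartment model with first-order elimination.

C₀ = Dose / Vd = 2180 / 173 = 12.60 mg/L
k = ln2 / t½ = 0.693147 / 28.1 = 0.02467 h⁻¹
t = ln(C₀ / C) / k = ln(12.60 / 5.15) / 0.02467
  = ln(2.447) / 0.02467 = 0.8949 / 0.02467 = 36.27 h

36.3 h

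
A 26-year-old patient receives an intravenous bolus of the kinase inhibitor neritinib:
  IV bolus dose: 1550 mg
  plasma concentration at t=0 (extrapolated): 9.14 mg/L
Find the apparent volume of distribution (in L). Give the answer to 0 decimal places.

170 L

Vd = Dose / C₀ = 1550 / 9.14 = 169.6 L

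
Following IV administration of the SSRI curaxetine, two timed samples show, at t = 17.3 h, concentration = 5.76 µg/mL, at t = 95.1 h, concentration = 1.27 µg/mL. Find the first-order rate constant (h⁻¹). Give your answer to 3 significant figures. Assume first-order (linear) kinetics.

0.0194 h⁻¹

k = ln(C₁/C₂) / (t₂ − t₁) = ln(5.76/1.27) / (95.1 − 17.3)
  = 1.512 / 77.80 = 0.01943 h⁻¹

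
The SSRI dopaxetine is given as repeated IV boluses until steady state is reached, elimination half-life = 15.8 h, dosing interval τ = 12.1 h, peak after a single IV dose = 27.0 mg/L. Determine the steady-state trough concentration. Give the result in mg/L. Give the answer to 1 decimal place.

38.6 mg/L

k = ln2 / t½ = 0.693147 / 15.8 = 0.04387 h⁻¹
e^(−kτ) = e^(−0.04387 × 12.1) = 0.5881
Accumulation ratio R = 1 / (1 − e^(−kτ)) = 1 / (1 − 0.5881) = 2.428
Steady-state trough = C₀ × R × e^(−kτ) = 27.0 × 2.428 × 0.5881 = 38.55 mg/L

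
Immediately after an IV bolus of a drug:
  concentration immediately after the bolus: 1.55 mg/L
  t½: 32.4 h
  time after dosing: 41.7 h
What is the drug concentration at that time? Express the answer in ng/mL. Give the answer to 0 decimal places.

k = ln2 / t½ = 0.693147 / 32.4 = 0.02139 h⁻¹
C = C₀ · e^(−k·t) = 1.550 × e^(−0.02139 × 41.7)
  = 1.550 × 0.4099 = 0.6353 mg/L
Convert: 0.6353 mg/L × 1000 = 635.3 ng/mL

635 ng/mL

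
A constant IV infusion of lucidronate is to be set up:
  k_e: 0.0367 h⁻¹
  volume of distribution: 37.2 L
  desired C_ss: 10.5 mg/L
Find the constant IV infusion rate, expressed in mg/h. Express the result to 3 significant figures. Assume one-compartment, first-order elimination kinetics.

14.3 mg/h

CL = k × Vd = 0.03670 × 37.2 = 1.365 L/h
At steady state, infusion rate R₀ = Css × CL = 10.5 × 1.365 = 14.33 mg/h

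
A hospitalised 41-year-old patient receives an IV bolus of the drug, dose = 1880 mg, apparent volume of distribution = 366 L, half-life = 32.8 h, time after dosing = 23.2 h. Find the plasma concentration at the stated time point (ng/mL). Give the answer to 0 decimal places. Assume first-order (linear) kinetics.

3146 ng/mL

C₀ = Dose / Vd = 1880 / 366 = 5.137 mg/L
k = ln2 / t½ = 0.693147 / 32.8 = 0.02113 h⁻¹
C = C₀ · e^(−k·t) = 5.137 × e^(−0.02113 × 23.2)
  = 5.137 × 0.6125 = 3.146 mg/L
Convert: 3.146 mg/L × 1000 = 3146 ng/mL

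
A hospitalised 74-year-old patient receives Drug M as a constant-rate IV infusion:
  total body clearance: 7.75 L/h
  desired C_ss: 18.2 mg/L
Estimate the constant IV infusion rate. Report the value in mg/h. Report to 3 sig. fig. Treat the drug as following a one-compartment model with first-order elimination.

At steady state, infusion rate R₀ = Css × CL = 18.2 × 7.750 = 141.1 mg/h

141 mg/h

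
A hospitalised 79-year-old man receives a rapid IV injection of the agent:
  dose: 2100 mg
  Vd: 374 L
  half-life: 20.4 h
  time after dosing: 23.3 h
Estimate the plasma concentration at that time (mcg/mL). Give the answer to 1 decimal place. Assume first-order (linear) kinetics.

C₀ = Dose / Vd = 2100 / 374 = 5.615 mg/L
k = ln2 / t½ = 0.693147 / 20.4 = 0.03398 h⁻¹
C = C₀ · e^(−k·t) = 5.615 × e^(−0.03398 × 23.3)
  = 5.615 × 0.4531 = 2.544 mg/L
(2.544 mg/L = 2.544 mcg/mL)

2.5 mcg/mL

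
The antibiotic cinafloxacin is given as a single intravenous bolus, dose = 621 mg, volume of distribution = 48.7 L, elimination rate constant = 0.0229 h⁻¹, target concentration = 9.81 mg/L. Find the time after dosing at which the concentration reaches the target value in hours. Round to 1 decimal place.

C₀ = Dose / Vd = 621.0 / 48.7 = 12.75 mg/L
t = ln(C₀ / C) / k = ln(12.75 / 9.81) / 0.02290
  = ln(1.300) / 0.02290 = 0.2624 / 0.02290 = 11.46 h

11.5 h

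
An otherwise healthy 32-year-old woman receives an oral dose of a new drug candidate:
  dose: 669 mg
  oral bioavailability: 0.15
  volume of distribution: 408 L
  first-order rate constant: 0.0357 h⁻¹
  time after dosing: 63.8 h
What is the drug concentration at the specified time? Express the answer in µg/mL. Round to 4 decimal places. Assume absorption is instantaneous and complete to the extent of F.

0.0252 µg/mL

Amount reaching circulation = F × Dose = 0.15 × 669.0 = 100.4 mg
C₀ = F·Dose / Vd = 100.4 / 408 = 0.2461 mg/L
C = C₀ · e^(−k·t) = 0.2461 × e^(−0.03570 × 63.8)
  = 0.2461 × 0.1025 = 0.02523 mg/L
(0.02523 mg/L = 0.02523 µg/mL)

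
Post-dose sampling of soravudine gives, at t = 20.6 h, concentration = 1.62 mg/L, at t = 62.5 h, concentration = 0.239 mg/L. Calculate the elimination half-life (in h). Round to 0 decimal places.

k = ln(C₁/C₂) / (t₂ − t₁) = ln(1.62/0.239) / (62.5 − 20.6)
  = 1.914 / 41.90 = 0.04568 h⁻¹
t½ = ln2 / k = 0.693147 / 0.04568 = 15.17 h

15 h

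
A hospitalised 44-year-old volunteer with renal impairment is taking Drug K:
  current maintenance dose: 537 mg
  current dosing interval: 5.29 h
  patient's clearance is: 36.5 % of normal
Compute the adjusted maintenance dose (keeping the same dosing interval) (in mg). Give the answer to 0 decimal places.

196 mg

To keep the same average steady-state level, dosing rate must scale with clearance.
CL ratio = 36.5 / 100 = 0.3650
New dose (same interval) = 537 × 0.3650 = 196.0 mg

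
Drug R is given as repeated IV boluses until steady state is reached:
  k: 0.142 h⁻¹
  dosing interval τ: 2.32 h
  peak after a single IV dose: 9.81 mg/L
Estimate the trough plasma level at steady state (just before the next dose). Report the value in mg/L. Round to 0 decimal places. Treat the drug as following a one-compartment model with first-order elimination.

25 mg/L

e^(−kτ) = e^(−0.1420 × 2.32) = 0.7193
Accumulation ratio R = 1 / (1 − e^(−kτ)) = 1 / (1 − 0.7193) = 3.563
Steady-state trough = C₀ × R × e^(−kτ) = 9.81 × 3.563 × 0.7193 = 25.14 mg/L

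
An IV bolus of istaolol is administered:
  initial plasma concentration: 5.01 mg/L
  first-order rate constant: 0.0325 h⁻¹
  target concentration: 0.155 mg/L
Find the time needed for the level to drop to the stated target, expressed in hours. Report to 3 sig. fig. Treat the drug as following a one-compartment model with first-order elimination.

107 h

t = ln(C₀ / C) / k = ln(5.010 / 0.155) / 0.03250
  = ln(32.32) / 0.03250 = 3.476 / 0.03250 = 107.0 h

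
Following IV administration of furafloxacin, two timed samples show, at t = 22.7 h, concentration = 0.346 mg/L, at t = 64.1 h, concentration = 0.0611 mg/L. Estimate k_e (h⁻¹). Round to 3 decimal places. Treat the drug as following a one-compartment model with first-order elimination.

0.042 h⁻¹

k = ln(C₁/C₂) / (t₂ − t₁) = ln(0.346/0.0611) / (64.1 − 22.7)
  = 1.734 / 41.40 = 0.04188 h⁻¹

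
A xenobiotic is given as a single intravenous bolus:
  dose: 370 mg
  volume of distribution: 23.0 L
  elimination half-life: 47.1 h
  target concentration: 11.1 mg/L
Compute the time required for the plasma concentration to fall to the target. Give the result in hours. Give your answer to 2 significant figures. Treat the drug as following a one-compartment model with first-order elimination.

C₀ = Dose / Vd = 370.0 / 23.0 = 16.09 mg/L
k = ln2 / t½ = 0.693147 / 47.1 = 0.01472 h⁻¹
t = ln(C₀ / C) / k = ln(16.09 / 11.1) / 0.01472
  = ln(1.450) / 0.01472 = 0.3716 / 0.01472 = 25.24 h

25 h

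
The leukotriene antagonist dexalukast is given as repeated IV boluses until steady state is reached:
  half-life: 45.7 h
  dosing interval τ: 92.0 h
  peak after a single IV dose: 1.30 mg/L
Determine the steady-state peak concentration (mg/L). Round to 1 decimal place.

1.7 mg/L

k = ln2 / t½ = 0.693147 / 45.7 = 0.01517 h⁻¹
e^(−kτ) = e^(−0.01517 × 92.0) = 0.2477
Accumulation ratio R = 1 / (1 − e^(−kτ)) = 1 / (1 − 0.2477) = 1.329
Steady-state peak = C₀ × R = 1.30 × 1.329 = 1.728 mg/L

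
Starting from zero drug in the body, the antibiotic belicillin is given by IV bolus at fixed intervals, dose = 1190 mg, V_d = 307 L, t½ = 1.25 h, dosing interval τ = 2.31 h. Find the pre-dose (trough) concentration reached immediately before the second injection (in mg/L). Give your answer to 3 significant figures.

C₀ per dose = Dose / Vd = 1190 / 307 = 3.876 mg/L
k = ln2 / t½ = 0.693147 / 1.25 = 0.5545 h⁻¹
Fraction remaining after one interval: r = e^(−kτ) = e^(−0.5545 × 2.31) = 0.2778
Before dose 2, 1 dose has been given (aged 1τ).
C_trough = C₀ × r = 3.876 × 0.2778 = 1.077 mg/L

1.08 mg/L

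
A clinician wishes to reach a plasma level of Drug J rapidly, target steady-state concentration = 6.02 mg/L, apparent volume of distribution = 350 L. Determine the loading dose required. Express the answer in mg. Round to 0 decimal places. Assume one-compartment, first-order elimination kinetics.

LD = Css × Vd = 6.02 × 350 = 2107 mg

2107 mg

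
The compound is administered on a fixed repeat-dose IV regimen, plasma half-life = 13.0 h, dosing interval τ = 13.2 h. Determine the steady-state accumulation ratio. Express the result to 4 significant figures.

k = ln2 / t½ = 0.693147 / 13.0 = 0.05332 h⁻¹
e^(−kτ) = e^(−0.05332 × 13.2) = 0.4947
Accumulation ratio R = 1 / (1 − e^(−kτ)) = 1 / (1 − 0.4947) = 1.979

1.979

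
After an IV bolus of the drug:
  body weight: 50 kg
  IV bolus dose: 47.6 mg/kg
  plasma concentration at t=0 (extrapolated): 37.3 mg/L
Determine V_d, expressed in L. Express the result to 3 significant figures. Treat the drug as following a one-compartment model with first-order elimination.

63.8 L

Dose = 47.6 × 50 = 2380 mg
Vd = Dose / C₀ = 2380 / 37.3 = 63.81 L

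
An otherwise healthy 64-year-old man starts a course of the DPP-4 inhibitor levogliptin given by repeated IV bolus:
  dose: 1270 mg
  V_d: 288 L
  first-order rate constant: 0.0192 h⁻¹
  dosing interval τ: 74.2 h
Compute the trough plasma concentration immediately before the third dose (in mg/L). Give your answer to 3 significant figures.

1.32 mg/L

C₀ per dose = Dose / Vd = 1270 / 288 = 4.410 mg/L
Fraction remaining after one interval: r = e^(−kτ) = e^(−0.01920 × 74.2) = 0.2406
Before dose 3, 2 doses have been given (aged 1τ, 2τ).
C_trough = C₀ × (r + r²) = 4.410 × (0.2406 + 0.05789) = 1.316 mg/L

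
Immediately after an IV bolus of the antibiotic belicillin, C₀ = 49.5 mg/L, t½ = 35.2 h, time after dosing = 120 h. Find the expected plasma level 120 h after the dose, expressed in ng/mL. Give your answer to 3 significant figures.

k = ln2 / t½ = 0.693147 / 35.2 = 0.01969 h⁻¹
C = C₀ · e^(−k·t) = 49.50 × e^(−0.01969 × 120)
  = 49.50 × 0.09416 = 4.661 mg/L
Convert: 4.661 mg/L × 1000 = 4661 ng/mL

4660 ng/mL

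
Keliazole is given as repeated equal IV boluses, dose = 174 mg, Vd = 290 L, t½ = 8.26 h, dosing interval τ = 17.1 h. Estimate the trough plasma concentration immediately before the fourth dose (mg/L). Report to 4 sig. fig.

C₀ per dose = Dose / Vd = 174 / 290 = 0.6000 mg/L
k = ln2 / t½ = 0.693147 / 8.26 = 0.08392 h⁻¹
Fraction remaining after one interval: r = e^(−kτ) = e^(−0.08392 × 17.1) = 0.2381
Before dose 4, 3 doses have been given (aged 1τ, 2τ, 3τ).
C_trough = C₀ × (r + r² + … + r^3) = C₀ × r(1−r^3)/(1−r)
        = 0.6000 × 0.2381 × (1 − 0.01350) / (1 − 0.2381) = 0.1850 mg/L

0.1850 mg/L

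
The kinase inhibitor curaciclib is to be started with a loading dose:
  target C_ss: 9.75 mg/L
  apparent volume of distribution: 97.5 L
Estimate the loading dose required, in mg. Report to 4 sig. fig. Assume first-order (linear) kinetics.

950.6 mg

LD = Css × Vd = 9.75 × 97.5 = 950.6 mg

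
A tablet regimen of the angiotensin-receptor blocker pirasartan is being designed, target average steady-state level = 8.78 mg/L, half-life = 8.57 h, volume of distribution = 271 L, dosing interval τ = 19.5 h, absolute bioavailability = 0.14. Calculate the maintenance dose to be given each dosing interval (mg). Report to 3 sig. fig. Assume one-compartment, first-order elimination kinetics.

26800 mg

k = ln2 / t½ = 0.693147 / 8.57 = 0.08088 h⁻¹
CL = k × Vd = 0.08088 × 271 = 21.92 L/h
At steady state, F × (Dose/τ) = Css × CL.
Dose = Css × CL × τ / F = 8.78 × 21.92 × 19.5 / 0.14 = 26810 mg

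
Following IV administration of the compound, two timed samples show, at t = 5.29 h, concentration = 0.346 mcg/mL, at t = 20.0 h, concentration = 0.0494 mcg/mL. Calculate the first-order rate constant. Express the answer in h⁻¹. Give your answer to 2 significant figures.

0.13 h⁻¹

k = ln(C₁/C₂) / (t₂ − t₁) = ln(0.346/0.0494) / (20.0 − 5.29)
  = 1.946 / 14.71 = 0.1323 h⁻¹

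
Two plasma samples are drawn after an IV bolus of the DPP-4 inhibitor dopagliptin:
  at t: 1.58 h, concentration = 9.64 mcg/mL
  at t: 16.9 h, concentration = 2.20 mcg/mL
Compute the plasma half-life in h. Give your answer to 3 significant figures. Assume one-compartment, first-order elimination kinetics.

k = ln(C₁/C₂) / (t₂ − t₁) = ln(9.64/2.20) / (16.9 − 1.58)
  = 1.477 / 15.32 = 0.09641 h⁻¹
t½ = ln2 / k = 0.693147 / 0.09641 = 7.190 h

7.19 h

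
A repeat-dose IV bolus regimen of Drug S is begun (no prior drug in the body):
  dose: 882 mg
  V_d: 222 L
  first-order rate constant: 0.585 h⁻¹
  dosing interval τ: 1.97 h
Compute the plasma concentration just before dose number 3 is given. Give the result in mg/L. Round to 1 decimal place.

C₀ per dose = Dose / Vd = 882 / 222 = 3.973 mg/L
Fraction remaining after one interval: r = e^(−kτ) = e^(−0.5850 × 1.97) = 0.3159
Before dose 3, 2 doses have been given (aged 1τ, 2τ).
C_trough = C₀ × (r + r²) = 3.973 × (0.3159 + 0.09979) = 1.652 mg/L

1.7 mg/L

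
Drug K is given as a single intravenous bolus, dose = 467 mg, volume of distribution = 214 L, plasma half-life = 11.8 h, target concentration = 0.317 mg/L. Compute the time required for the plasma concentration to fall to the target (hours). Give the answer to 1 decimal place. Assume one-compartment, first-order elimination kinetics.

32.8 h

C₀ = Dose / Vd = 467.0 / 214 = 2.182 mg/L
k = ln2 / t½ = 0.693147 / 11.8 = 0.05874 h⁻¹
t = ln(C₀ / C) / k = ln(2.182 / 0.317) / 0.05874
  = ln(6.883) / 0.05874 = 1.929 / 0.05874 = 32.84 h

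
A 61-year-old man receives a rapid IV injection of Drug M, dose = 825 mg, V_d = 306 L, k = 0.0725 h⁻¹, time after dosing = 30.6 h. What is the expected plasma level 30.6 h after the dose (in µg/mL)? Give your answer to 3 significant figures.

0.293 µg/mL

C₀ = Dose / Vd = 825.0 / 306 = 2.696 mg/L
C = C₀ · e^(−k·t) = 2.696 × e^(−0.07250 × 30.6)
  = 2.696 × 0.1088 = 0.2933 mg/L
(0.2933 mg/L = 0.2933 µg/mL)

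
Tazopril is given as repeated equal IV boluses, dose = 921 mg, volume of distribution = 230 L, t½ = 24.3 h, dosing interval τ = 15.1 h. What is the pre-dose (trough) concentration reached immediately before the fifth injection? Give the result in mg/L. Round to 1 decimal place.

C₀ per dose = Dose / Vd = 921 / 230 = 4.004 mg/L
k = ln2 / t½ = 0.693147 / 24.3 = 0.02852 h⁻¹
Fraction remaining after one interval: r = e^(−kτ) = e^(−0.02852 × 15.1) = 0.6501
Before dose 5, 4 doses have been given (aged 1τ, 2τ, 3τ, 4τ).
C_trough = C₀ × (r + r² + … + r^4) = C₀ × r(1−r^4)/(1−r)
        = 4.004 × 0.6501 × (1 − 0.1786) / (1 − 0.6501) = 6.111 mg/L

6.1 mg/L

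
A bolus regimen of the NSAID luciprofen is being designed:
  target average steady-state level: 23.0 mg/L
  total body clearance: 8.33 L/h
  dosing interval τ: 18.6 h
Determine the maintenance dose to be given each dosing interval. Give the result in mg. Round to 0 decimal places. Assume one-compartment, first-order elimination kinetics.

3564 mg

At steady state, Dose/τ = Css × CL.
Dose = Css × CL × τ = 23.0 × 8.330 × 18.6 = 3564 mg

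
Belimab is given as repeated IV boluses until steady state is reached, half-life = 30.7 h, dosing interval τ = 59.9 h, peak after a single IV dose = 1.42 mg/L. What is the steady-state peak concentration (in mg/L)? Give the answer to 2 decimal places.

1.92 mg/L

k = ln2 / t½ = 0.693147 / 30.7 = 0.02258 h⁻¹
e^(−kτ) = e^(−0.02258 × 59.9) = 0.2586
Accumulation ratio R = 1 / (1 − e^(−kτ)) = 1 / (1 − 0.2586) = 1.349
Steady-state peak = C₀ × R = 1.42 × 1.349 = 1.916 mg/L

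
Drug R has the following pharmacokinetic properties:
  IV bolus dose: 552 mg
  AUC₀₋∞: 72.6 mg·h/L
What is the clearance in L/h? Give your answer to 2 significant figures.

7.6 L/h

CL = Dose / AUC = 552 / 72.6 = 7.603 L/h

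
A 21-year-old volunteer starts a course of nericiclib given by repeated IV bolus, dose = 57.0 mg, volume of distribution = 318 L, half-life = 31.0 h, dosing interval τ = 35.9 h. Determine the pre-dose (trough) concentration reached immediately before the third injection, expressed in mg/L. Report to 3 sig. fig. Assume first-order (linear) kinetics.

0.116 mg/L

C₀ per dose = Dose / Vd = 57.0 / 318 = 0.1792 mg/L
k = ln2 / t½ = 0.693147 / 31.0 = 0.02236 h⁻¹
Fraction remaining after one interval: r = e^(−kτ) = e^(−0.02236 × 35.9) = 0.4481
Before dose 3, 2 doses have been given (aged 1τ, 2τ).
C_trough = C₀ × (r + r²) = 0.1792 × (0.4481 + 0.2008) = 0.1163 mg/L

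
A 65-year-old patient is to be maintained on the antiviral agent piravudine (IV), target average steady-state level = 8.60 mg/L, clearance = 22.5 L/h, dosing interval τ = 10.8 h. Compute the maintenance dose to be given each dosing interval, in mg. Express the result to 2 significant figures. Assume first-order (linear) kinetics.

At steady state, Dose/τ = Css × CL.
Dose = Css × CL × τ = 8.60 × 22.50 × 10.8 = 2090 mg

2100 mg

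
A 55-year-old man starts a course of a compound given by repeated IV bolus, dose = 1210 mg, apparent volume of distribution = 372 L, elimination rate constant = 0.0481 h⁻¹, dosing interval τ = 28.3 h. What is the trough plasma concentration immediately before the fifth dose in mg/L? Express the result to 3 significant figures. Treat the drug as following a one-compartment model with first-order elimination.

1.12 mg/L

C₀ per dose = Dose / Vd = 1210 / 372 = 3.253 mg/L
Fraction remaining after one interval: r = e^(−kτ) = e^(−0.04810 × 28.3) = 0.2563
Before dose 5, 4 doses have been given (aged 1τ, 2τ, 3τ, 4τ).
C_trough = C₀ × (r + r² + … + r^4) = C₀ × r(1−r^4)/(1−r)
        = 3.253 × 0.2563 × (1 − 0.004315) / (1 − 0.2563) = 1.116 mg/L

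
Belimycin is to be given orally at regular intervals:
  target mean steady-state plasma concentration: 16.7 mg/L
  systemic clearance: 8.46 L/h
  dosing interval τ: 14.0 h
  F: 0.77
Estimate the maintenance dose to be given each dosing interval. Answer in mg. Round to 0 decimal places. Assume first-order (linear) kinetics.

2569 mg

At steady state, F × (Dose/τ) = Css × CL.
Dose = Css × CL × τ / F = 16.7 × 8.460 × 14.0 / 0.77 = 2569 mg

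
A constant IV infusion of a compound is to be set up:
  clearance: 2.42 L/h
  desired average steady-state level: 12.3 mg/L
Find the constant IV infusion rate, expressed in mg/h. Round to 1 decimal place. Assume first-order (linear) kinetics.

At steady state, infusion rate R₀ = Css × CL = 12.3 × 2.420 = 29.77 mg/h

29.8 mg/h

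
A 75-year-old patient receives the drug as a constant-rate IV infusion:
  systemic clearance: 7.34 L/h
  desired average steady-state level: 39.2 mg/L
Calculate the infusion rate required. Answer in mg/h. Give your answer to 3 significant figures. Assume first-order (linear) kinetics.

288 mg/h

At steady state, infusion rate R₀ = Css × CL = 39.2 × 7.340 = 287.7 mg/h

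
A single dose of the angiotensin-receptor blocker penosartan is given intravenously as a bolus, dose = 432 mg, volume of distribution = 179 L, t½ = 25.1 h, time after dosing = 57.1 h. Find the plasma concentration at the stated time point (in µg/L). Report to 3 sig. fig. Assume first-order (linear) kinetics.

499 µg/L

C₀ = Dose / Vd = 432.0 / 179 = 2.413 mg/L
k = ln2 / t½ = 0.693147 / 25.1 = 0.02762 h⁻¹
C = C₀ · e^(−k·t) = 2.413 × e^(−0.02762 × 57.1)
  = 2.413 × 0.2066 = 0.4985 mg/L
Convert: 0.4985 mg/L × 1000 = 498.5 µg/L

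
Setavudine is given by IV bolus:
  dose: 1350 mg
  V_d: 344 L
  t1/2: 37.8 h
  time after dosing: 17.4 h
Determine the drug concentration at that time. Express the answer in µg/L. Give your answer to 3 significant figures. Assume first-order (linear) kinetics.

2850 µg/L

C₀ = Dose / Vd = 1350 / 344 = 3.924 mg/L
k = ln2 / t½ = 0.693147 / 37.8 = 0.01834 h⁻¹
C = C₀ · e^(−k·t) = 3.924 × e^(−0.01834 × 17.4)
  = 3.924 × 0.7268 = 2.852 mg/L
Convert: 2.852 mg/L × 1000 = 2852 µg/L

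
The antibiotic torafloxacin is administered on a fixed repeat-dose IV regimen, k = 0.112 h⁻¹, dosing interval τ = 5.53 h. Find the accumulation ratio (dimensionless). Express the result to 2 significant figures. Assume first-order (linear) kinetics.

e^(−kτ) = e^(−0.1120 × 5.53) = 0.5383
Accumulation ratio R = 1 / (1 − e^(−kτ)) = 1 / (1 − 0.5383) = 2.166

2.2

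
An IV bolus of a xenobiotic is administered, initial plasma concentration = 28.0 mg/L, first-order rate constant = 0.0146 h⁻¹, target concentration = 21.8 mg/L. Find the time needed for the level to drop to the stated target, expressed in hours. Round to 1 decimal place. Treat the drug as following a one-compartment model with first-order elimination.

17.1 h

t = ln(C₀ / C) / k = ln(28.00 / 21.8) / 0.01460
  = ln(1.284) / 0.01460 = 0.2500 / 0.01460 = 17.12 h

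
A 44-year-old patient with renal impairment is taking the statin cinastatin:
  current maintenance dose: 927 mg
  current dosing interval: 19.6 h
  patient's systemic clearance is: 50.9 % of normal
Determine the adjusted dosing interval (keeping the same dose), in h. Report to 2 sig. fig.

39 h

To keep the same average steady-state level, dosing rate must scale with clearance.
CL ratio = 50.9 / 100 = 0.5090
New interval (same dose) = 19.6 / 0.5090 = 38.51 h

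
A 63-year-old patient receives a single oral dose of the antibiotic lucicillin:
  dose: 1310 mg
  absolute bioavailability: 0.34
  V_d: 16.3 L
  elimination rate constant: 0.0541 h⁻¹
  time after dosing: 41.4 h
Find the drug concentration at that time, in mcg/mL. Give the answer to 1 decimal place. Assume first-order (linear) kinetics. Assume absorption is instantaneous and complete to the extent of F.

2.9 mcg/mL

Amount reaching circulation = F × Dose = 0.34 × 1310 = 445.4 mg
C₀ = F·Dose / Vd = 445.4 / 16.3 = 27.33 mg/L
C = C₀ · e^(−k·t) = 27.33 × e^(−0.05410 × 41.4)
  = 27.33 × 0.1065 = 2.911 mg/L
(2.911 mg/L = 2.911 mcg/mL)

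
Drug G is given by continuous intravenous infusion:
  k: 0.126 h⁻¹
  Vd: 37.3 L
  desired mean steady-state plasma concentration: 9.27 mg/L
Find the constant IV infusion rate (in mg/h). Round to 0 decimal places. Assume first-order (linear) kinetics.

44 mg/h

CL = k × Vd = 0.1260 × 37.3 = 4.700 L/h
At steady state, infusion rate R₀ = Css × CL = 9.27 × 4.700 = 43.57 mg/h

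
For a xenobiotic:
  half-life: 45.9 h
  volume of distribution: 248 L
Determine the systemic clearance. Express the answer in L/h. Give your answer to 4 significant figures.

k = ln2 / t½ = 0.693147 / 45.9 = 0.01510 h⁻¹
CL = k × Vd = 0.01510 × 248 = 3.745 L/h

3.745 L/h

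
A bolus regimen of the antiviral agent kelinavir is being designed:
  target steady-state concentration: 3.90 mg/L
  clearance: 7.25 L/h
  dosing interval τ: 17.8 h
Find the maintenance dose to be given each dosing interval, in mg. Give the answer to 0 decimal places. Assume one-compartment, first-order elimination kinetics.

503 mg

At steady state, Dose/τ = Css × CL.
Dose = Css × CL × τ = 3.90 × 7.250 × 17.8 = 503.3 mg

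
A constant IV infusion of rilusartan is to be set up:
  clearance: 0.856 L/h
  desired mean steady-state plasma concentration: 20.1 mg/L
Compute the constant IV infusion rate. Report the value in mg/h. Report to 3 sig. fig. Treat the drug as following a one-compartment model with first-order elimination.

At steady state, infusion rate R₀ = Css × CL = 20.1 × 0.8560 = 17.21 mg/h

17.2 mg/h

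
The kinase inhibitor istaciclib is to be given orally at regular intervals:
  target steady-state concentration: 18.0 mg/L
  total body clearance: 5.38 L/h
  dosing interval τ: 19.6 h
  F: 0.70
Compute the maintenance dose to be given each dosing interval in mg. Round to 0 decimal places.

2712 mg

At steady state, F × (Dose/τ) = Css × CL.
Dose = Css × CL × τ / F = 18.0 × 5.380 × 19.6 / 0.70 = 2712 mg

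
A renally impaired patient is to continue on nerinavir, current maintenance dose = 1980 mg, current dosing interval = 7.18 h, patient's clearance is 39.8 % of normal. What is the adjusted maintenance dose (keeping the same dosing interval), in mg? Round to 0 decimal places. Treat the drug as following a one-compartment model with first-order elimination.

788 mg

To keep the same average steady-state level, dosing rate must scale with clearance.
CL ratio = 39.8 / 100 = 0.3980
New dose (same interval) = 1980 × 0.3980 = 788.0 mg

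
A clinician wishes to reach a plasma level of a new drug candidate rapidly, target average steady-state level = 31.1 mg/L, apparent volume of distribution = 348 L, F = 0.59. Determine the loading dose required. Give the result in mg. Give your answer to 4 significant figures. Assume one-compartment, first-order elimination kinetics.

LD = Css × Vd / F = 31.1 × 348 / 0.59 = 18340 mg

18340 mg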